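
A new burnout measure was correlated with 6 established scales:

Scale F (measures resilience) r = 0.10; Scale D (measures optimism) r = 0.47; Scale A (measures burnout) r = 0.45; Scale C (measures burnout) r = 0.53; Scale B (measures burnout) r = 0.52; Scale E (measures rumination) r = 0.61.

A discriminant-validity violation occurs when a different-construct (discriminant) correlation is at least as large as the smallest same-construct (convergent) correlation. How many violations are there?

2

Convergent (same construct = burnout): Scale A, Scale C, Scale B.
Smallest convergent = 0.45. Discriminant values: 0.10, 0.47, 0.61; count ≥ 0.45 → 2.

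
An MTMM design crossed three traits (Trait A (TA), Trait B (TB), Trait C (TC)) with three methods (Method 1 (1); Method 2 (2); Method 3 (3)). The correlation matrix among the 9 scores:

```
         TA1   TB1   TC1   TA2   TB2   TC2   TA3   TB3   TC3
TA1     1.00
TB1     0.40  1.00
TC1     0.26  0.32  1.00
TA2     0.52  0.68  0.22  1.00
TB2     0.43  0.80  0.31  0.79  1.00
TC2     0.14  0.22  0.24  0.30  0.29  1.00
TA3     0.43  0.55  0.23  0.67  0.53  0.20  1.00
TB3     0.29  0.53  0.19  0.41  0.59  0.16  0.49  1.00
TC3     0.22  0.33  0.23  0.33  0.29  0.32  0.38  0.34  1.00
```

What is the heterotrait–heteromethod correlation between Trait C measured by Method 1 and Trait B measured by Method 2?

Different traits and methods: r(TC1, TB2) = 0.31.

0.31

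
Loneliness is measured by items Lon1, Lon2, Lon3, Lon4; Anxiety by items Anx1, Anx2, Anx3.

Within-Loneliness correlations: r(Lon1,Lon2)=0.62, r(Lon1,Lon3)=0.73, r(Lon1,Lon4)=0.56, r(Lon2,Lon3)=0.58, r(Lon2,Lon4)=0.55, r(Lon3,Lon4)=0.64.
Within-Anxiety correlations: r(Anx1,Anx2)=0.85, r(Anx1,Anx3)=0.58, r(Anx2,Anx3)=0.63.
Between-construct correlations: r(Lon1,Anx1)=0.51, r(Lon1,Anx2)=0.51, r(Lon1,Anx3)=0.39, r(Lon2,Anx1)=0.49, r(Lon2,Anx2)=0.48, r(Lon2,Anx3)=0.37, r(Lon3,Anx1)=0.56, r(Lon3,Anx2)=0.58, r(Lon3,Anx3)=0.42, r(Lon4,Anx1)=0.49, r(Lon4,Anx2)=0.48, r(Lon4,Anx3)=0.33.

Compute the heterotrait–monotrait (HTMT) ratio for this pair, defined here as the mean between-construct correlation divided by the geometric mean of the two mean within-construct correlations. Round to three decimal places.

0.720

Between-construct mean = 5.61/12 = 0.4675.
Mean within-Lon = 3.68/6 = 0.6133; mean within-Anx = 2.06/3 = 0.6867.
Geometric mean = √(0.6133 × 0.6867) = 0.6490.
HTMT = 0.4675 / 0.6490 = 0.720.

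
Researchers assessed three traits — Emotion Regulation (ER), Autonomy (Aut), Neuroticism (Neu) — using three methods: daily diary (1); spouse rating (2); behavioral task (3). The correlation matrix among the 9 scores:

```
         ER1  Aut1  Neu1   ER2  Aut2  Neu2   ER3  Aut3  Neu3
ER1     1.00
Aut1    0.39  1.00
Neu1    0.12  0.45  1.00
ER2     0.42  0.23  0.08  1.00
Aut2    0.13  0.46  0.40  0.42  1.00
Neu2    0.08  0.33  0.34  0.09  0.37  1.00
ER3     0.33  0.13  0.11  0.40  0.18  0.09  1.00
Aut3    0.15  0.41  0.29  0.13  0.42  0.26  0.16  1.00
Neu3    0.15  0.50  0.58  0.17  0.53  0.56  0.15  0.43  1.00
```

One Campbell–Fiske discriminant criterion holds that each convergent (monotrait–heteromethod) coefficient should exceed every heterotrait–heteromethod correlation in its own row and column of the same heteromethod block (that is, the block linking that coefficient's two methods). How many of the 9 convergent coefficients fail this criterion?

Convergent coefficients and their comparison sets:
ER (methods 1·2): 0.42 vs {0.13, 0.23, 0.08, 0.08} → pass.
ER (methods 1·3): 0.33 vs {0.15, 0.13, 0.15, 0.11} → pass.
ER (methods 2·3): 0.40 vs {0.13, 0.18, 0.17, 0.09} → pass.
Aut (methods 1·2): 0.46 vs {0.23, 0.13, 0.33, 0.40} → pass.
Aut (methods 1·3): 0.41 vs {0.13, 0.15, 0.50, 0.29} → fail.
Aut (methods 2·3): 0.42 vs {0.18, 0.13, 0.53, 0.26} → fail.
Neu (methods 1·2): 0.34 vs {0.08, 0.08, 0.40, 0.33} → fail.
Neu (methods 1·3): 0.58 vs {0.11, 0.15, 0.29, 0.50} → pass.
Neu (methods 2·3): 0.56 vs {0.09, 0.17, 0.26, 0.53} → pass.
3 of 9 fail.

3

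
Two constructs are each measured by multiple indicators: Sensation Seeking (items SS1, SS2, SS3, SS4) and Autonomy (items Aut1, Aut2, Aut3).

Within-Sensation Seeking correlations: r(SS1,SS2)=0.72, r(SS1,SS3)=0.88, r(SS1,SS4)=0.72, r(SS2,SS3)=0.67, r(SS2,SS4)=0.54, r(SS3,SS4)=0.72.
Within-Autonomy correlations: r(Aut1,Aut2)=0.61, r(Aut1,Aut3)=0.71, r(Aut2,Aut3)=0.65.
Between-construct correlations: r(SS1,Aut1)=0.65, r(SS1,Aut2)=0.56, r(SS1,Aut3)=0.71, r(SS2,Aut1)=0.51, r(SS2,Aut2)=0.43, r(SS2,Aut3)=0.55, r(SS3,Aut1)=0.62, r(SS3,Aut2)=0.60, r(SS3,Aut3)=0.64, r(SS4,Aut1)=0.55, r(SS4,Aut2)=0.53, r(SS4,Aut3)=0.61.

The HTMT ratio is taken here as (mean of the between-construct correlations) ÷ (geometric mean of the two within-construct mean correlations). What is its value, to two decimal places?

Mean heterotrait r = 6.96/12 = 0.5800.
Mean within-SS = 4.25/6 = 0.7083; mean within-Aut = 1.97/3 = 0.6567.
Geometric mean = √(0.7083 × 0.6567) = 0.6820.
HTMT = 0.5800 / 0.6820 = 0.85.

0.85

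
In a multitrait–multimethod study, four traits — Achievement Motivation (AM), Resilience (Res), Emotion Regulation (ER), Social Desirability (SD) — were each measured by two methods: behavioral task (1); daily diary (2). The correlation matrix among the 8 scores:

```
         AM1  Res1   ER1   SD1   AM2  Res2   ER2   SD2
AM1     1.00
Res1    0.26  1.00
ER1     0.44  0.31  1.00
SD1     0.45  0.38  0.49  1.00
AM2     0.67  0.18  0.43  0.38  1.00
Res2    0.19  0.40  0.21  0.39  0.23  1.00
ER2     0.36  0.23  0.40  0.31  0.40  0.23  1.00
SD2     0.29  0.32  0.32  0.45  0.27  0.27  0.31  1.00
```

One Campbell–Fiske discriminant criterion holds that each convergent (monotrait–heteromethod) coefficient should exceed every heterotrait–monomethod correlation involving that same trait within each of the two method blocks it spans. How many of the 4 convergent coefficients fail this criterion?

Convergent coefficients and their comparison sets:
AM (methods 1·2): 0.67 vs {0.26, 0.23, 0.44, 0.40, 0.45, 0.27} → pass.
Res (methods 1·2): 0.40 vs {0.26, 0.23, 0.31, 0.23, 0.38, 0.27} → pass.
ER (methods 1·2): 0.40 vs {0.44, 0.40, 0.31, 0.23, 0.49, 0.31} → fail.
SD (methods 1·2): 0.45 vs {0.45, 0.27, 0.38, 0.27, 0.49, 0.31} → fail.
2 of 4 fail.

2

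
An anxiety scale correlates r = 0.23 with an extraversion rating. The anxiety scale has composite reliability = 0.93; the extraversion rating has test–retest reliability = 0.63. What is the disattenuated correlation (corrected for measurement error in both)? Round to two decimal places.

r_true = r_obs / √(r_xx · r_yy) = 0.23 / √(0.93 × 0.63) = 0.23 / √0.5859 = 0.23 / 0.7654 ≈ 0.30.

0.30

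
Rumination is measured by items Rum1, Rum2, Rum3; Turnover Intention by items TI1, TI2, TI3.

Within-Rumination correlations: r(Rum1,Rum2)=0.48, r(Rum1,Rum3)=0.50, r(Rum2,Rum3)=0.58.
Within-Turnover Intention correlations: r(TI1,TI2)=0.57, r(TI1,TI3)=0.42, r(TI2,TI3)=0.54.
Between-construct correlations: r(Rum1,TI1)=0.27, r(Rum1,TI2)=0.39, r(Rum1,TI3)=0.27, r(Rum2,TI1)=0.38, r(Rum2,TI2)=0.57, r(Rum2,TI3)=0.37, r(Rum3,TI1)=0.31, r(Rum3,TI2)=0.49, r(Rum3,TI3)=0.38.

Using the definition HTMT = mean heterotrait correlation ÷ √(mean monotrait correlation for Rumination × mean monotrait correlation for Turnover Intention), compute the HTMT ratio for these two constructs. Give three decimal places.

0.740

Between-construct mean = 3.43/9 = 0.3811.
Mean within-Rum = 1.56/3 = 0.5200; mean within-TI = 1.53/3 = 0.5100.
Geometric mean = √(0.5200 × 0.5100) = 0.5150.
HTMT = 0.3811 / 0.5150 = 0.740.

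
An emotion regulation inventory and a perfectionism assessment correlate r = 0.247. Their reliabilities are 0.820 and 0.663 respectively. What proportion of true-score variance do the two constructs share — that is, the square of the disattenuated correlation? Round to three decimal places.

0.112

Disattenuated r = 0.247 / √(0.820 × 0.663) = 0.247 / 0.7373 = 0.3350.
Shared true-score variance = 0.3350² = 0.1122 ≈ 0.112.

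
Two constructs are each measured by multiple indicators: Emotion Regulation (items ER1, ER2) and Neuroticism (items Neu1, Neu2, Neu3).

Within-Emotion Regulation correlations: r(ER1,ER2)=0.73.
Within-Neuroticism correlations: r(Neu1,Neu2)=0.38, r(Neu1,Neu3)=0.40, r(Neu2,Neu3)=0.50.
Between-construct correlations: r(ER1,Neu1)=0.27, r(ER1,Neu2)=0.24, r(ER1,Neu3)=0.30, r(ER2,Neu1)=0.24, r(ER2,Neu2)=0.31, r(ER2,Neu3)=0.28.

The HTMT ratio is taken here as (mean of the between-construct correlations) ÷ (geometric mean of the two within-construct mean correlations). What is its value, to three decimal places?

Between-construct mean = 1.64/6 = 0.2733.
Mean within-ER = 0.73/1 = 0.7300; mean within-Neu = 1.28/3 = 0.4267.
Geometric mean = √(0.7300 × 0.4267) = 0.5581.
HTMT = 0.2733 / 0.5581 = 0.490.

0.490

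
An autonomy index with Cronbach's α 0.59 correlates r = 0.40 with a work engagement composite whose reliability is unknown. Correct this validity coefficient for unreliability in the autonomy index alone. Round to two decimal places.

0.52

Single correction: r_c = r_obs / √r_xx = 0.40 / √0.59 = 0.40 / 0.7681 ≈ 0.52.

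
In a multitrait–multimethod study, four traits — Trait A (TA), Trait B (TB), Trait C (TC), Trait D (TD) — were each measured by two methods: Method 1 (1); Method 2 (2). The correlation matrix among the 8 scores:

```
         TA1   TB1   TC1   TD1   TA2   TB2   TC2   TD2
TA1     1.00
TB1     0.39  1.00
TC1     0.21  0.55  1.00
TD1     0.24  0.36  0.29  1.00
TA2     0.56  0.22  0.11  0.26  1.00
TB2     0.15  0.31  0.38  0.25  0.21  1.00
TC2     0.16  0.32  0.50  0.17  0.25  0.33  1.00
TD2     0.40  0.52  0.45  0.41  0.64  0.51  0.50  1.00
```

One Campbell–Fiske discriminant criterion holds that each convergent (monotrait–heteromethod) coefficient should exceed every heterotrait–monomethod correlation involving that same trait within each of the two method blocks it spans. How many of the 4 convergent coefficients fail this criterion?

Convergent coefficients and their comparison sets:
TA (methods 1·2): 0.56 vs {0.39, 0.21, 0.21, 0.25, 0.24, 0.64} → fail.
TB (methods 1·2): 0.31 vs {0.39, 0.21, 0.55, 0.33, 0.36, 0.51} → fail.
TC (methods 1·2): 0.50 vs {0.21, 0.25, 0.55, 0.33, 0.29, 0.50} → fail.
TD (methods 1·2): 0.41 vs {0.24, 0.64, 0.36, 0.51, 0.29, 0.50} → fail.
4 of 4 fail.

4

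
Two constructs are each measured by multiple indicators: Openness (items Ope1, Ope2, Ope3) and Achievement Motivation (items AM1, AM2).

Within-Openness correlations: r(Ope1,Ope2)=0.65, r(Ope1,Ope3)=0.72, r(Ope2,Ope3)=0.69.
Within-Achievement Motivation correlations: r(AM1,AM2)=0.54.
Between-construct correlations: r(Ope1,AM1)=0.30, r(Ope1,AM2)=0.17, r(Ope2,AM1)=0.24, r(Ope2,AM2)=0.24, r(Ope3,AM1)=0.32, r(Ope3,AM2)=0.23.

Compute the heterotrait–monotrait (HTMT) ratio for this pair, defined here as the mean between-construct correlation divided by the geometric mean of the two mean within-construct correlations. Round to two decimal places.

Between-construct mean = 1.50/6 = 0.2500.
Mean within-Ope = 2.06/3 = 0.6867; mean within-AM = 0.54/1 = 0.5400.
Geometric mean = √(0.6867 × 0.5400) = 0.6089.
HTMT = 0.2500 / 0.6089 = 0.41.

0.41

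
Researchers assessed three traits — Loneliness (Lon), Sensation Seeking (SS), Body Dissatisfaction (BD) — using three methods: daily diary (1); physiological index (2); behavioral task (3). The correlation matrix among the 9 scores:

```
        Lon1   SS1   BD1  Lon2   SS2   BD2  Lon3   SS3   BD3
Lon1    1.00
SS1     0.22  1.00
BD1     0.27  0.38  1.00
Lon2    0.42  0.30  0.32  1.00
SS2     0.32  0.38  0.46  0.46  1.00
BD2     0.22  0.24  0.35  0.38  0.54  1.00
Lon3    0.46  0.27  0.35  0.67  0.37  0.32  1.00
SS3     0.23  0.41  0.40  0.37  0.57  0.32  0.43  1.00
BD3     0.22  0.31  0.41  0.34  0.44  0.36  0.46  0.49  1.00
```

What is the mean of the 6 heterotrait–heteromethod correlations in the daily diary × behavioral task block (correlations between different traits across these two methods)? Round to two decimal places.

HTHM values (method 1 × method 3): 0.23, 0.22, 0.27, 0.31, 0.35, 0.40; mean = 1.78/6 = 0.30.

0.30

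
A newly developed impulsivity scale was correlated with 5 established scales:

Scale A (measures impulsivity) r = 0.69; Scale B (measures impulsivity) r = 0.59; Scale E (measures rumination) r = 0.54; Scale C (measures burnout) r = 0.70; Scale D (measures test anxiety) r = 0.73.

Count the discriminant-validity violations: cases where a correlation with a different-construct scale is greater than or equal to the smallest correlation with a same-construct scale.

2

Convergent (same construct = impulsivity): Scale A, Scale B.
Smallest convergent = 0.59. Discriminant values: 0.54, 0.70, 0.73; count ≥ 0.59 → 2.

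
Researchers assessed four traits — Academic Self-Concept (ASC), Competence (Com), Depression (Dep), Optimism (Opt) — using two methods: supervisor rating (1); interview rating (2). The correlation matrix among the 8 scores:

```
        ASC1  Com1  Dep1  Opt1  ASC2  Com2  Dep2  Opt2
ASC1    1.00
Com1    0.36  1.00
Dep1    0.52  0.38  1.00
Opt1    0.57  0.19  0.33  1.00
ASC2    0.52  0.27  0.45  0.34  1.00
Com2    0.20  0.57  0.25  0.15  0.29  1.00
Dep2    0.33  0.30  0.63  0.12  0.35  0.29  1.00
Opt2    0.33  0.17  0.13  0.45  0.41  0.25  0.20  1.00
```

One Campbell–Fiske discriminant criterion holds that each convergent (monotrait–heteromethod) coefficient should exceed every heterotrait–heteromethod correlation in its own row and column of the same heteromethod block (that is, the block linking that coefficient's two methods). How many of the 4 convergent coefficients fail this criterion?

Convergent coefficients and their comparison sets:
ASC (methods 1·2): 0.52 vs {0.20, 0.27, 0.33, 0.45, 0.33, 0.34} → pass.
Com (methods 1·2): 0.57 vs {0.27, 0.20, 0.30, 0.25, 0.17, 0.15} → pass.
Dep (methods 1·2): 0.63 vs {0.45, 0.33, 0.25, 0.30, 0.13, 0.12} → pass.
Opt (methods 1·2): 0.45 vs {0.34, 0.33, 0.15, 0.17, 0.12, 0.13} → pass.
0 of 4 fail.

0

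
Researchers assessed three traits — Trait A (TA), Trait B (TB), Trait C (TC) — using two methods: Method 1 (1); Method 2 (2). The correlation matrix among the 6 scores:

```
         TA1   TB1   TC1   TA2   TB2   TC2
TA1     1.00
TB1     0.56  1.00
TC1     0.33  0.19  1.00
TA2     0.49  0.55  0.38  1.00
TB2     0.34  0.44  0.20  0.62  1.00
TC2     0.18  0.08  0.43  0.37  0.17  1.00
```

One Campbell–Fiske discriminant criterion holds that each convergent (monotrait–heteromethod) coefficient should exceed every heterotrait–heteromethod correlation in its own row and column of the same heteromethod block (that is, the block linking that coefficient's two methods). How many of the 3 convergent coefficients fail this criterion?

Each convergent coefficient versus the relevant comparison correlations:
TA (methods 1·2): 0.49 vs {0.34, 0.55, 0.18, 0.38} → fail.
TB (methods 1·2): 0.44 vs {0.55, 0.34, 0.08, 0.20} → fail.
TC (methods 1·2): 0.43 vs {0.38, 0.18, 0.20, 0.08} → pass.
2 of 3 fail.

2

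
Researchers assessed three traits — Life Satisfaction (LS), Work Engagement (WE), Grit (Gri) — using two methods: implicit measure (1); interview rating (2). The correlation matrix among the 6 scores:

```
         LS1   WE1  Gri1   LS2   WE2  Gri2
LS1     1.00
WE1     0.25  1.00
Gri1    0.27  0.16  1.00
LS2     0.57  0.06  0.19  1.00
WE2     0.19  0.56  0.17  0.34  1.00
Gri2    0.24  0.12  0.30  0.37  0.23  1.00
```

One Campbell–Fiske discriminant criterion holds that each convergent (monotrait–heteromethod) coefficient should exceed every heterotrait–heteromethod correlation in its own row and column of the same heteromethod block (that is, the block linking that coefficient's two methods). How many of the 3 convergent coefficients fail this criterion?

0

Each convergent coefficient versus the relevant comparison correlations:
LS (methods 1·2): 0.57 vs {0.19, 0.06, 0.24, 0.19} → pass.
WE (methods 1·2): 0.56 vs {0.06, 0.19, 0.12, 0.17} → pass.
Gri (methods 1·2): 0.30 vs {0.19, 0.24, 0.17, 0.12} → pass.
0 of 3 fail.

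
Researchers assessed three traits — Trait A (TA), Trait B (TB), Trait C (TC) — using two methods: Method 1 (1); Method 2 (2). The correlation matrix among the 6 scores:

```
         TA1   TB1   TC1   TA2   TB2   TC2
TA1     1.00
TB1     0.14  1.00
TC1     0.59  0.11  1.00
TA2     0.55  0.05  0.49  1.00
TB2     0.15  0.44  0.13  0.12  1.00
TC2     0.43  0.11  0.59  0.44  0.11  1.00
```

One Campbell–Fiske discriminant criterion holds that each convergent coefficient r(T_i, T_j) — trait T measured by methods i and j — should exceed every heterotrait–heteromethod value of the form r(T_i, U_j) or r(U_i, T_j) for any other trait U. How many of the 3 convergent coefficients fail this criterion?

0

Each convergent coefficient versus the relevant comparison correlations:
TA (methods 1·2): 0.55 vs {0.15, 0.05, 0.43, 0.49} → pass.
TB (methods 1·2): 0.44 vs {0.05, 0.15, 0.11, 0.13} → pass.
TC (methods 1·2): 0.59 vs {0.49, 0.43, 0.13, 0.11} → pass.
0 of 3 fail.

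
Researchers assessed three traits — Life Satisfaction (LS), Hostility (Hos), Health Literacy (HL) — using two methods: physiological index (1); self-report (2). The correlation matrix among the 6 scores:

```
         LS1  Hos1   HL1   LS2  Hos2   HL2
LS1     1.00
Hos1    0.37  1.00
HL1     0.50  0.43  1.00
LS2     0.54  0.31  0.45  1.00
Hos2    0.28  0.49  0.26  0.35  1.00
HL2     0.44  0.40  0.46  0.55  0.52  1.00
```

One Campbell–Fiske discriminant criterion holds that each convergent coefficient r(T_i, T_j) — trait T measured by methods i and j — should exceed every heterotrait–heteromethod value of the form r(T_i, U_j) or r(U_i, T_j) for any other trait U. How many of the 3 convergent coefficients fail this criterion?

Checking each validity diagonal entry against its comparison values:
LS (methods 1·2): 0.54 vs {0.28, 0.31, 0.44, 0.45} → pass.
Hos (methods 1·2): 0.49 vs {0.31, 0.28, 0.40, 0.26} → pass.
HL (methods 1·2): 0.46 vs {0.45, 0.44, 0.26, 0.40} → pass.
0 of 3 fail.

0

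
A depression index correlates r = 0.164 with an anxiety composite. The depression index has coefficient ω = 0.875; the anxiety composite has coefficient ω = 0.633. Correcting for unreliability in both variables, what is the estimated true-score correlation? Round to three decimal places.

r_true = r_obs / √(r_xx · r_yy) = 0.164 / √(0.875 × 0.633) = 0.164 / √0.553875 = 0.164 / 0.7442 ≈ 0.220.

0.220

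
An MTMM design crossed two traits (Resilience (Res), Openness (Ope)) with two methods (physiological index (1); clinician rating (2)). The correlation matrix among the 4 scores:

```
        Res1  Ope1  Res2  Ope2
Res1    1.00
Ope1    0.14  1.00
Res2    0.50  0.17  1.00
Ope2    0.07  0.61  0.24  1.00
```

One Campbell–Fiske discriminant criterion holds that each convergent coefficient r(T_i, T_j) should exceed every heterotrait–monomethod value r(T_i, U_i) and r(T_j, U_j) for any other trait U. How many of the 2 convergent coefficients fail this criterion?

0

Checking each validity diagonal entry against its comparison values:
Res (methods 1·2): 0.50 vs {0.14, 0.24} → pass.
Ope (methods 1·2): 0.61 vs {0.14, 0.24} → pass.
0 of 2 fail.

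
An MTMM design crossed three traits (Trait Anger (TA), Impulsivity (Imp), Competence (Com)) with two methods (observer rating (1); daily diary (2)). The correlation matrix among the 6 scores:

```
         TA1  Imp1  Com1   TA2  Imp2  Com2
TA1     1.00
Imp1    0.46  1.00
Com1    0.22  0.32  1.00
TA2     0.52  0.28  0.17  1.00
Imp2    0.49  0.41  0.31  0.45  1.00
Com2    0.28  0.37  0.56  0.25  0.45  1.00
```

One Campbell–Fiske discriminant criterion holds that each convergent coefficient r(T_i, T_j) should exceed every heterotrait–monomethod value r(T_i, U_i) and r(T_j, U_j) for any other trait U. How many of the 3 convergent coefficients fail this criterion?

Checking each validity diagonal entry against its comparison values:
TA (methods 1·2): 0.52 vs {0.46, 0.45, 0.22, 0.25} → pass.
Imp (methods 1·2): 0.41 vs {0.46, 0.45, 0.32, 0.45} → fail.
Com (methods 1·2): 0.56 vs {0.22, 0.25, 0.32, 0.45} → pass.
1 of 3 fail.

1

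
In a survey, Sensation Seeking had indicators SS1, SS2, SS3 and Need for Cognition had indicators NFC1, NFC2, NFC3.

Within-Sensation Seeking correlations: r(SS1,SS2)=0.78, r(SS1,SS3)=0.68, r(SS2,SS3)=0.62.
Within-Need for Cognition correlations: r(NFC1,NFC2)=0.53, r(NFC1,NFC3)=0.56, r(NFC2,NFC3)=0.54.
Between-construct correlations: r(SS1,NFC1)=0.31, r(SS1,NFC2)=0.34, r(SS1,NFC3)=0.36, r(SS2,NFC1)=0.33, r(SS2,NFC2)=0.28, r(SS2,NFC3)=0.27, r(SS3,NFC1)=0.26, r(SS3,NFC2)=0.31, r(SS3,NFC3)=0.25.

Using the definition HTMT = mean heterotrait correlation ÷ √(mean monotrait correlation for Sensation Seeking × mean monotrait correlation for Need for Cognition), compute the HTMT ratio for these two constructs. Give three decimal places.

Mean between = 2.71/9 = 0.3011.
Mean within-SS = 2.08/3 = 0.6933; mean within-NFC = 1.63/3 = 0.5433.
Geometric mean = √(0.6933 × 0.5433) = 0.6137.
HTMT = 0.3011 / 0.6137 = 0.491.

0.491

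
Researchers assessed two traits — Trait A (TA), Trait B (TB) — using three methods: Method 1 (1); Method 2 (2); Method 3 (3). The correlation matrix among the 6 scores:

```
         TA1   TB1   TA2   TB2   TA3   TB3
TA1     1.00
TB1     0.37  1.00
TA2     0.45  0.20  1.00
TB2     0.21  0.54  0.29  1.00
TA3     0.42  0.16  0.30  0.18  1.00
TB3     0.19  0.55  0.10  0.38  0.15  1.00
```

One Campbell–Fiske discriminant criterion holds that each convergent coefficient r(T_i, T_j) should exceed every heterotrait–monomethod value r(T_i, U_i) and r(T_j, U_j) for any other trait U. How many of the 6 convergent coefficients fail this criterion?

Convergent coefficients and their comparison sets:
TA (methods 1·2): 0.45 vs {0.37, 0.29} → pass.
TA (methods 1·3): 0.42 vs {0.37, 0.15} → pass.
TA (methods 2·3): 0.30 vs {0.29, 0.15} → pass.
TB (methods 1·2): 0.54 vs {0.37, 0.29} → pass.
TB (methods 1·3): 0.55 vs {0.37, 0.15} → pass.
TB (methods 2·3): 0.38 vs {0.29, 0.15} → pass.
0 of 6 fail.

0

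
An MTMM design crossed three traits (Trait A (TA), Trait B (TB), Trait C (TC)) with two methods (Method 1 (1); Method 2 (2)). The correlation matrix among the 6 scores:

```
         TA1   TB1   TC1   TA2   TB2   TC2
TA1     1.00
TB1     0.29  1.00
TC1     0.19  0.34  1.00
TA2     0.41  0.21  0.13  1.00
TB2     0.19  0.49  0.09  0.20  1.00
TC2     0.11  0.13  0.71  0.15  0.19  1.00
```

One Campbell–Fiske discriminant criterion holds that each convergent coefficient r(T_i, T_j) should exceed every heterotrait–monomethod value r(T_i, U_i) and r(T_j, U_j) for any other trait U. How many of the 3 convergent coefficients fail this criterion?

Each convergent coefficient versus the relevant comparison correlations:
TA (methods 1·2): 0.41 vs {0.29, 0.20, 0.19, 0.15} → pass.
TB (methods 1·2): 0.49 vs {0.29, 0.20, 0.34, 0.19} → pass.
TC (methods 1·2): 0.71 vs {0.19, 0.15, 0.34, 0.19} → pass.
0 of 3 fail.

0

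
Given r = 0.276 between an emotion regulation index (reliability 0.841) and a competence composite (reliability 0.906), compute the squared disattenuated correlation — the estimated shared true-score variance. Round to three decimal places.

Disattenuated r = 0.276 / √(0.841 × 0.906) = 0.276 / 0.8729 = 0.3162.
Shared true-score variance = 0.3162² = 0.1000 ≈ 0.100.

0.100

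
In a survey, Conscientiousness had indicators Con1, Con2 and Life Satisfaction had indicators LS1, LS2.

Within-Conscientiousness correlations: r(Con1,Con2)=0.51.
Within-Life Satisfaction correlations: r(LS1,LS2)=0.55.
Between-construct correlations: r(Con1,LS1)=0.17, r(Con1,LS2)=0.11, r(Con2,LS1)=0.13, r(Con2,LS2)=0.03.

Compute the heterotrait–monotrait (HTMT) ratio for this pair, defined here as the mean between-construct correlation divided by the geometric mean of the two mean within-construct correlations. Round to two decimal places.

Between-construct mean = 0.44/4 = 0.1100.
Mean within-Con = 0.51/1 = 0.5100; mean within-LS = 0.55/1 = 0.5500.
Geometric mean = √(0.5100 × 0.5500) = 0.5296.
HTMT = 0.1100 / 0.5296 = 0.21.

0.21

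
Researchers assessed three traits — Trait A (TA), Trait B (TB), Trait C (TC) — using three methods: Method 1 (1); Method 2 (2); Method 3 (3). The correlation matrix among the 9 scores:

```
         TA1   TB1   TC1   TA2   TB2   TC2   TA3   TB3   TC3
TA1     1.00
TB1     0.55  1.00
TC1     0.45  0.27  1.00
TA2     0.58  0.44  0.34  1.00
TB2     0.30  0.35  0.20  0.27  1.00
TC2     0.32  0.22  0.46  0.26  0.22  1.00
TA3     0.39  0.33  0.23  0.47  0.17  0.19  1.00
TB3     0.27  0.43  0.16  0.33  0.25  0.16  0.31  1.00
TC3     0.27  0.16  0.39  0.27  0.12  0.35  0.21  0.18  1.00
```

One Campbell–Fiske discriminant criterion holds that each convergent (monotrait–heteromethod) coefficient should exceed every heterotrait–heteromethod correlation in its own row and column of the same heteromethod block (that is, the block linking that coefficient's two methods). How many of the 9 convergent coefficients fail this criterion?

Each convergent coefficient versus the relevant comparison correlations:
TA (methods 1·2): 0.58 vs {0.30, 0.44, 0.32, 0.34} → pass.
TA (methods 1·3): 0.39 vs {0.27, 0.33, 0.27, 0.23} → pass.
TA (methods 2·3): 0.47 vs {0.33, 0.17, 0.27, 0.19} → pass.
TB (methods 1·2): 0.35 vs {0.44, 0.30, 0.22, 0.20} → fail.
TB (methods 1·3): 0.43 vs {0.33, 0.27, 0.16, 0.16} → pass.
TB (methods 2·3): 0.25 vs {0.17, 0.33, 0.12, 0.16} → fail.
TC (methods 1·2): 0.46 vs {0.34, 0.32, 0.20, 0.22} → pass.
TC (methods 1·3): 0.39 vs {0.23, 0.27, 0.16, 0.16} → pass.
TC (methods 2·3): 0.35 vs {0.19, 0.27, 0.16, 0.12} → pass.
2 of 9 fail.

2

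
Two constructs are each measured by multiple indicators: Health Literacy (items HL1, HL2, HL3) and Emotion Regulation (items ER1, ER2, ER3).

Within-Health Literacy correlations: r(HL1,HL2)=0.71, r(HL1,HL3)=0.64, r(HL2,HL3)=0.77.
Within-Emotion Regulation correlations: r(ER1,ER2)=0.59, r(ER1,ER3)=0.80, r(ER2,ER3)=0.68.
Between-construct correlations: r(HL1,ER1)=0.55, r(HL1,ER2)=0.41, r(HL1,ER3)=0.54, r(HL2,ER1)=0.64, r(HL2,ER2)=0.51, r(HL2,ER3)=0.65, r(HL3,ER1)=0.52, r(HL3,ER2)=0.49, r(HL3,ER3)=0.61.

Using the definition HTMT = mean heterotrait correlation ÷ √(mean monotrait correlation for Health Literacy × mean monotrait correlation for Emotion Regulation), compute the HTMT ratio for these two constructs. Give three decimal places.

Between-construct mean = 4.92/9 = 0.5467.
Mean within-HL = 2.12/3 = 0.7067; mean within-ER = 2.07/3 = 0.6900.
Geometric mean = √(0.7067 × 0.6900) = 0.6983.
HTMT = 0.5467 / 0.6983 = 0.783.

0.783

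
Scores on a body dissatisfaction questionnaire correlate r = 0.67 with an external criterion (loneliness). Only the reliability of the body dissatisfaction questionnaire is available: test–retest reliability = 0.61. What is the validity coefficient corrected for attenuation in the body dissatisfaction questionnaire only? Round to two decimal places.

Single correction: r_c = r_obs / √r_xx = 0.67 / √0.61 = 0.67 / 0.7810 ≈ 0.86.

0.86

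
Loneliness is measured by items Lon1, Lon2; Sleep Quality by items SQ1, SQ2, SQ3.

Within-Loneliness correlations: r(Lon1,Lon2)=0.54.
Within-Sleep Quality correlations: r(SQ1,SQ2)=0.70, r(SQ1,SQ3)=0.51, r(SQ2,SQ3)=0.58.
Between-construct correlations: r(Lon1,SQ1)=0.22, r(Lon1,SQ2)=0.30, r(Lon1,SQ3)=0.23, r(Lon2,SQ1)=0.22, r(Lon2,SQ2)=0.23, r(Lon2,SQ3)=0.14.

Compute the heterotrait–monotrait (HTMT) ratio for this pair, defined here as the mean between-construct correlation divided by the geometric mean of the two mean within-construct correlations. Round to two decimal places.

Mean between = 1.34/6 = 0.2233.
Mean within-Lon = 0.54/1 = 0.5400; mean within-SQ = 1.79/3 = 0.5967.
Geometric mean = √(0.5400 × 0.5967) = 0.5676.
HTMT = 0.2233 / 0.5676 = 0.39.

0.39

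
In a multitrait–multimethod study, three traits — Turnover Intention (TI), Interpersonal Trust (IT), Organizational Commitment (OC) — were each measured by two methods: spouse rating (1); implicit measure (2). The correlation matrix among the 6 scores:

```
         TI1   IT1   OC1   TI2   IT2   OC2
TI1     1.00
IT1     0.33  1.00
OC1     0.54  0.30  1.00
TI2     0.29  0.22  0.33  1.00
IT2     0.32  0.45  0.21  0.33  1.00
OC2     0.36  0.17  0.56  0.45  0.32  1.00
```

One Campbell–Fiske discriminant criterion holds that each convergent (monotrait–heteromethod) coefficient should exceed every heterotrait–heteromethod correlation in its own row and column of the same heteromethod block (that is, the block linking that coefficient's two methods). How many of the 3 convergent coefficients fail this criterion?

1

Each convergent coefficient versus the relevant comparison correlations:
TI (methods 1·2): 0.29 vs {0.32, 0.22, 0.36, 0.33} → fail.
IT (methods 1·2): 0.45 vs {0.22, 0.32, 0.17, 0.21} → pass.
OC (methods 1·2): 0.56 vs {0.33, 0.36, 0.21, 0.17} → pass.
1 of 3 fail.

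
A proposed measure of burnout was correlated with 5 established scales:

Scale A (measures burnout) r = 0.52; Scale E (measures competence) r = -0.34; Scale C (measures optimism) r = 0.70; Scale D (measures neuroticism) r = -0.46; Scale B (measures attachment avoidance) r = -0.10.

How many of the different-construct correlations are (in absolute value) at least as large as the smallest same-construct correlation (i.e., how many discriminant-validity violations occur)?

1

Convergent (same construct = burnout): Scale A.
Smallest convergent = 0.52. Discriminant |r|: 0.34, 0.70, 0.46, 0.10; count ≥ 0.52 → 1.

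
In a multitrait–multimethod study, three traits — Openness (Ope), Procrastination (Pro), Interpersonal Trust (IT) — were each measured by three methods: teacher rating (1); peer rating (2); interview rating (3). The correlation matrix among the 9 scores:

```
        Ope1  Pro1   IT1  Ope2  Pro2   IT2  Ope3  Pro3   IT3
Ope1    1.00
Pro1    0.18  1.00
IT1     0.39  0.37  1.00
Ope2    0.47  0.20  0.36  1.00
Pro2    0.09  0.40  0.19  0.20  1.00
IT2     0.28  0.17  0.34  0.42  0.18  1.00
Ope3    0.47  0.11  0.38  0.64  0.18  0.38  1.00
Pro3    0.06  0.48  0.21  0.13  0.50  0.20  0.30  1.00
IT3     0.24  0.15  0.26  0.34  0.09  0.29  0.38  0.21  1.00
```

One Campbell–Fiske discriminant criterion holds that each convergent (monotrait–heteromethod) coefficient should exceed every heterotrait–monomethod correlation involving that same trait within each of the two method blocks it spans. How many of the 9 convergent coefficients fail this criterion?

Checking each validity diagonal entry against its comparison values:
Ope (methods 1·2): 0.47 vs {0.18, 0.20, 0.39, 0.42} → pass.
Ope (methods 1·3): 0.47 vs {0.18, 0.30, 0.39, 0.38} → pass.
Ope (methods 2·3): 0.64 vs {0.20, 0.30, 0.42, 0.38} → pass.
Pro (methods 1·2): 0.40 vs {0.18, 0.20, 0.37, 0.18} → pass.
Pro (methods 1·3): 0.48 vs {0.18, 0.30, 0.37, 0.21} → pass.
Pro (methods 2·3): 0.50 vs {0.20, 0.30, 0.18, 0.21} → pass.
IT (methods 1·2): 0.34 vs {0.39, 0.42, 0.37, 0.18} → fail.
IT (methods 1·3): 0.26 vs {0.39, 0.38, 0.37, 0.21} → fail.
IT (methods 2·3): 0.29 vs {0.42, 0.38, 0.18, 0.21} → fail.
3 of 9 fail.

3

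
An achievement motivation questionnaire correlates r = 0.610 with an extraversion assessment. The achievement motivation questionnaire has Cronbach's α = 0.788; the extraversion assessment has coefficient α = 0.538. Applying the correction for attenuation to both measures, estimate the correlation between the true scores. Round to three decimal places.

0.937

r_true = r_obs / √(r_xx · r_yy) = 0.610 / √(0.788 × 0.538) = 0.610 / √0.423944 = 0.610 / 0.6511 ≈ 0.937.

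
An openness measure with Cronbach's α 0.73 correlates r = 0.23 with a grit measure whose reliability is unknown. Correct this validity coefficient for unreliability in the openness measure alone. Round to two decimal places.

0.27

Single correction: r_c = r_obs / √r_xx = 0.23 / √0.73 = 0.23 / 0.8544 ≈ 0.27.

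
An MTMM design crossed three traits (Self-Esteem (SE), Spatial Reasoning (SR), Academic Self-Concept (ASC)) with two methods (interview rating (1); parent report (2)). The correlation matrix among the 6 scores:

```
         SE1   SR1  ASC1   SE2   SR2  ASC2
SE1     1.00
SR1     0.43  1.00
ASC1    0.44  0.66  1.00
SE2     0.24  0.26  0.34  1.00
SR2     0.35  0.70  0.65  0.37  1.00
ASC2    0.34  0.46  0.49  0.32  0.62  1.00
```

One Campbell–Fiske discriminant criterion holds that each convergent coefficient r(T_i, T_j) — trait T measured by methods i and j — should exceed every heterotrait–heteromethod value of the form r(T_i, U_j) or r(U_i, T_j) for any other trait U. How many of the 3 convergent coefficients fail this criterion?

2

Convergent coefficients and their comparison sets:
SE (methods 1·2): 0.24 vs {0.35, 0.26, 0.34, 0.34} → fail.
SR (methods 1·2): 0.70 vs {0.26, 0.35, 0.46, 0.65} → pass.
ASC (methods 1·2): 0.49 vs {0.34, 0.34, 0.65, 0.46} → fail.
2 of 3 fail.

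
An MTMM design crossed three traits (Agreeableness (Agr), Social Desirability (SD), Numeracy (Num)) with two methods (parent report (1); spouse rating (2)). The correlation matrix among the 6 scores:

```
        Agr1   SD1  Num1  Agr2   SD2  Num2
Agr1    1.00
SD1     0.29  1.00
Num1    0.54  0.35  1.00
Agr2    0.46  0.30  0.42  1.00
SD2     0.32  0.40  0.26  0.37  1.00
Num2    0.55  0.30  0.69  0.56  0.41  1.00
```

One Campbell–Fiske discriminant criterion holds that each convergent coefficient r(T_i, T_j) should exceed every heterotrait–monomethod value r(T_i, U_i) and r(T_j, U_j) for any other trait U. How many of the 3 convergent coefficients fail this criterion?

Checking each validity diagonal entry against its comparison values:
Agr (methods 1·2): 0.46 vs {0.29, 0.37, 0.54, 0.56} → fail.
SD (methods 1·2): 0.40 vs {0.29, 0.37, 0.35, 0.41} → fail.
Num (methods 1·2): 0.69 vs {0.54, 0.56, 0.35, 0.41} → pass.
2 of 3 fail.

2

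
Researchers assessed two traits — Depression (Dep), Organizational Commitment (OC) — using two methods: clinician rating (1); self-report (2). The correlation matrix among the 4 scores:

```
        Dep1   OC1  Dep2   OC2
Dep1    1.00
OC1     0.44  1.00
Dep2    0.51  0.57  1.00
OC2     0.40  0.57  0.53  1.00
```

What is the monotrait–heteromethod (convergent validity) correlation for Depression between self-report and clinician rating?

0.51

Same trait (Dep), different methods: r(Dep2, Dep1) = 0.51.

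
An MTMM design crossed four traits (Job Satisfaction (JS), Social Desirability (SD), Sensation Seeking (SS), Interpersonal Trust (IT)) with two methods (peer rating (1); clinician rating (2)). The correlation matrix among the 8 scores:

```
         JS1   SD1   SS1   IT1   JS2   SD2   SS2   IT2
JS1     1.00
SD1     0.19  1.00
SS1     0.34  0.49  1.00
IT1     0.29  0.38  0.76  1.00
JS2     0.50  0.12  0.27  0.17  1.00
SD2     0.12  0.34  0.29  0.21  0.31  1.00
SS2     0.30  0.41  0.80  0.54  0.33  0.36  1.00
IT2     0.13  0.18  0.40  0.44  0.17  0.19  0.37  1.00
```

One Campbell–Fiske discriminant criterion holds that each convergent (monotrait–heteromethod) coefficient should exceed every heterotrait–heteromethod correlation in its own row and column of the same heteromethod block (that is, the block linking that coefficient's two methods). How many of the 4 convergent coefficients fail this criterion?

Convergent coefficients and their comparison sets:
JS (methods 1·2): 0.50 vs {0.12, 0.12, 0.30, 0.27, 0.13, 0.17} → pass.
SD (methods 1·2): 0.34 vs {0.12, 0.12, 0.41, 0.29, 0.18, 0.21} → fail.
SS (methods 1·2): 0.80 vs {0.27, 0.30, 0.29, 0.41, 0.40, 0.54} → pass.
IT (methods 1·2): 0.44 vs {0.17, 0.13, 0.21, 0.18, 0.54, 0.40} → fail.
2 of 4 fail.

2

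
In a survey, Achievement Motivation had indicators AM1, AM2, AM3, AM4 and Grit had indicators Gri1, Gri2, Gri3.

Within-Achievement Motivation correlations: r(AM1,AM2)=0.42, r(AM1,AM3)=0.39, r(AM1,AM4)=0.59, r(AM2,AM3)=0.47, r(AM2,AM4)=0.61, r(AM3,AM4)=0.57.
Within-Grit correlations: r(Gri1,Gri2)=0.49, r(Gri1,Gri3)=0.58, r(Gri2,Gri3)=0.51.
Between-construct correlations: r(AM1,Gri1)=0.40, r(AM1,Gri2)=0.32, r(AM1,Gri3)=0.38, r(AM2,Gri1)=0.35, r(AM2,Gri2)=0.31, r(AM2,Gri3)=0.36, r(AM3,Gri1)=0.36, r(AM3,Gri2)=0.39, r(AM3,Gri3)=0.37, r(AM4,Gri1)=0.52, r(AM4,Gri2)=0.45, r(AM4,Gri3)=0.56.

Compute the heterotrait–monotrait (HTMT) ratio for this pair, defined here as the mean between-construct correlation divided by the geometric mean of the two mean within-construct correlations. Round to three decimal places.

0.768

Mean between = 4.77/12 = 0.3975.
Mean within-AM = 3.05/6 = 0.5083; mean within-Gri = 1.58/3 = 0.5267.
Geometric mean = √(0.5083 × 0.5267) = 0.5174.
HTMT = 0.3975 / 0.5174 = 0.768.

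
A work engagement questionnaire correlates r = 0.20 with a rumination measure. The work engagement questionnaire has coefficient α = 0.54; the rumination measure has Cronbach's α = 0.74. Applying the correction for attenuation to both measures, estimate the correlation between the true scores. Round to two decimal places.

0.32

r_true = r_obs / √(r_xx · r_yy) = 0.20 / √(0.54 × 0.74) = 0.20 / √0.3996 = 0.20 / 0.6321 ≈ 0.32.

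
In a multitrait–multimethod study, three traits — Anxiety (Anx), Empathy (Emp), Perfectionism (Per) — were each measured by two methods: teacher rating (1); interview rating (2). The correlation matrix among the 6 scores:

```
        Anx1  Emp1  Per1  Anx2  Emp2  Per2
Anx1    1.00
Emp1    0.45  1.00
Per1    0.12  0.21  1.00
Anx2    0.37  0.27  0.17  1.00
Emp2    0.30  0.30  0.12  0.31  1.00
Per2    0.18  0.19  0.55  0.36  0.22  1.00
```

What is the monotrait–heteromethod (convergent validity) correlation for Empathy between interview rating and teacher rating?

0.30

Same trait (Emp), different methods: r(Emp2, Emp1) = 0.30.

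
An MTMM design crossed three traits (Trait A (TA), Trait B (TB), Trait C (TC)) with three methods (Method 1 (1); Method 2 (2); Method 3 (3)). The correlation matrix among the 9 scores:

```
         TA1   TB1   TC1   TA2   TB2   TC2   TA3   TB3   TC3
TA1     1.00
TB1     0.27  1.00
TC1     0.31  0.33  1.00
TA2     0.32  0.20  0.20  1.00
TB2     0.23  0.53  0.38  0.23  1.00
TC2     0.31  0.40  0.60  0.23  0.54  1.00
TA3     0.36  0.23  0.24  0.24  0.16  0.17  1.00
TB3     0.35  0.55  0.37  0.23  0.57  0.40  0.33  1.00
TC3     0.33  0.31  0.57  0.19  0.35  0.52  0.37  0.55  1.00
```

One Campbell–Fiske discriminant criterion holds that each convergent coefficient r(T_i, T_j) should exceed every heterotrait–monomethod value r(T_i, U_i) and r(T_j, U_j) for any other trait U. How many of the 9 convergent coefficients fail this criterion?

5

Convergent coefficients and their comparison sets:
TA (methods 1·2): 0.32 vs {0.27, 0.23, 0.31, 0.23} → pass.
TA (methods 1·3): 0.36 vs {0.27, 0.33, 0.31, 0.37} → fail.
TA (methods 2·3): 0.24 vs {0.23, 0.33, 0.23, 0.37} → fail.
TB (methods 1·2): 0.53 vs {0.27, 0.23, 0.33, 0.54} → fail.
TB (methods 1·3): 0.55 vs {0.27, 0.33, 0.33, 0.55} → fail.
TB (methods 2·3): 0.57 vs {0.23, 0.33, 0.54, 0.55} → pass.
TC (methods 1·2): 0.60 vs {0.31, 0.23, 0.33, 0.54} → pass.
TC (methods 1·3): 0.57 vs {0.31, 0.37, 0.33, 0.55} → pass.
TC (methods 2·3): 0.52 vs {0.23, 0.37, 0.54, 0.55} → fail.
5 of 9 fail.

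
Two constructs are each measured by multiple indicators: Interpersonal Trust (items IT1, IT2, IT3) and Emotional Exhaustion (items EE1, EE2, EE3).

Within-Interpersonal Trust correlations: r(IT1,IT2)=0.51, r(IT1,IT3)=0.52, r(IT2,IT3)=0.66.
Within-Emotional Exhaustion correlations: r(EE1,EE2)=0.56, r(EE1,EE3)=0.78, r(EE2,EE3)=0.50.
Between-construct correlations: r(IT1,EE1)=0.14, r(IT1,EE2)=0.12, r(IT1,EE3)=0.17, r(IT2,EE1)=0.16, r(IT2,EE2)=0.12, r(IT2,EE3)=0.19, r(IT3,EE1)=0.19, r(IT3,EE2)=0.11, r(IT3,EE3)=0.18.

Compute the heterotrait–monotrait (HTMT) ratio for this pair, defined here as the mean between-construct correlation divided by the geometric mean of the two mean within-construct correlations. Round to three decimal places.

Mean heterotrait r = 1.38/9 = 0.1533.
Mean within-IT = 1.69/3 = 0.5633; mean within-EE = 1.84/3 = 0.6133.
Geometric mean = √(0.5633 × 0.6133) = 0.5878.
HTMT = 0.1533 / 0.5878 = 0.261.

0.261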